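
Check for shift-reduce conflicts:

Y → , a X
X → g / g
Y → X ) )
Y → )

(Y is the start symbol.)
Augment with Y' → Y and build the canonical LR(0) collection (I0 = CLOSURE({[Y' → . Y]}), then GOTO on every symbol after a dot until no new states appear). It has 12 states:
  I0: { [X → . g / g], [Y → . )], [Y → . , a X], [Y → . X ) )], [Y' → . Y] }  — shift
  I1: { [Y → ) .] }  — reduce
  I2: { [Y → , . a X] }  — shift
  I3: { [Y → X . ) )] }  — shift
  I4: { [Y' → Y .] }  — accept
  I5: { [X → g . / g] }  — shift
  I6: { [X → g / . g] }  — shift
  I7: { [X → g / g .] }  — reduce
  I8: { [Y → X ) . )] }  — shift
  I9: { [Y → X ) ) .] }  — reduce
  I10: { [X → . g / g], [Y → , a . X] }  — shift
  I11: { [Y → , a X .] }  — reduce

No state contains both a complete item and a shift item.

Answer: No shift-reduce conflicts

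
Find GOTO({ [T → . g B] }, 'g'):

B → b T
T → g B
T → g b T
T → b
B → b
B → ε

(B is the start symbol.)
GOTO(I, 'g') = CLOSURE({ [A → αX.β] : [A → α.Xβ] ∈ I, X = 'g' })

Items with dot before 'g', with the dot advanced:
  [T → . g B] → [T → g . B]
Closure of the advanced items:
  [T → g . B] has the dot before B: add [B → . b T], [B → . b], [B → .]

GOTO = { [B → . b T], [B → . b], [B → .], [T → g . B] }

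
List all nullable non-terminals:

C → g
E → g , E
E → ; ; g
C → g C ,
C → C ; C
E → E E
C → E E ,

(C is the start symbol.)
None

A non-terminal is nullable if it can derive ε (the empty string): either it has an ε-production, or it has a production whose right-hand side consists entirely of nullable non-terminals.

There are no ε-productions, so no non-terminal can derive ε.
No non-terminals are nullable.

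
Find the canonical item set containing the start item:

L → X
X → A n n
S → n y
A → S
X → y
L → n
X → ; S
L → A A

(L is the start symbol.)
{ [A → . S], [L → . A A], [L → . X], [L → . n], [L' → . L], [S → . n y], [X → . ; S], [X → . A n n], [X → . y] }

First, augment the grammar with L' → L
I₀ = CLOSURE({ [L' → . L] }):
  [L' → . L] has the dot before L: add [L → . X], [L → . n], [L → . A A]
  [L → . X] has the dot before X: add [X → . A n n], [X → . y], [X → . ; S]
  [L → . A A] has the dot before A: add [A → . S]
  [A → . S] has the dot before S: add [S → . n y]
No further items can be added.

I₀ = { [A → . S], [L → . A A], [L → . X], [L → . n], [L' → . L], [S → . n y], [X → . ; S], [X → . A n n], [X → . y] }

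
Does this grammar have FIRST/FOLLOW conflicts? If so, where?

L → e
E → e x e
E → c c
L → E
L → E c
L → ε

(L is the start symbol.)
No FIRST/FOLLOW conflicts.

A FIRST/FOLLOW conflict occurs when a non-terminal N has a nullable alternative N → β (β ⇒* ε) and another alternative N → α with FIRST(α) ∩ FOLLOW(N) ≠ ∅: on such a lookahead the parser cannot decide between expanding α and letting N vanish via β.

Nullable non-terminals: L.
FIRST sets used below: FIRST(E) = { 'c', 'e' }

L: nullable alternative(s) L → ε; FOLLOW(L) = { $ }
  L → e: FIRST \ {ε} = { 'e' } — disjoint from FOLLOW(L)
  L → E: FIRST \ {ε} = { 'c', 'e' } — disjoint from FOLLOW(L)
  L → E c: FIRST \ {ε} = { 'c', 'e' } — disjoint from FOLLOW(L)
  L → ε: FIRST \ {ε} = { } — this is the only nullable alternative, skip

E has no nullable alternative, so no FIRST/FOLLOW check is needed there.

No FIRST/FOLLOW conflicts found.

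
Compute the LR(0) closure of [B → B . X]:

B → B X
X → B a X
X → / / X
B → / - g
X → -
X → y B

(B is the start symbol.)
{ [B → . / - g], [B → . B X], [B → B . X], [X → . -], [X → . / / X], [X → . B a X], [X → . y B] }

To compute CLOSURE, for each item [A → α.Bβ] where B is a non-terminal, add [B → .γ] for all productions B → γ; repeat for the newly added items until nothing changes.

Start with: [B → B . X]
  [B → B . X] has the dot before X: add [X → . B a X], [X → . / / X], [X → . -], [X → . y B]
  [X → . B a X] has the dot before B: add [B → . B X], [B → . / - g]
No further items can be added.

CLOSURE = { [B → . / - g], [B → . B X], [B → B . X], [X → . -], [X → . / / X], [X → . B a X], [X → . y B] }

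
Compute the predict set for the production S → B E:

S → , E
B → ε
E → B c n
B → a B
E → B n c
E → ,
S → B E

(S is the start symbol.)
PREDICT(S → B E) = (FIRST(RHS) \ {ε}) ∪ (FOLLOW(S) if ε ∈ FIRST(RHS), i.e. RHS ⇒* ε)
FIRST(B) = { 'a', ε }
FIRST(E) = { ',', 'a', 'c', 'n' }
FIRST(B E) = { ',', 'a', 'c', 'n' }
ε ∉ FIRST(B E), so FOLLOW(S) is not added.
PREDICT(S → B E) = { ',', 'a', 'c', 'n' }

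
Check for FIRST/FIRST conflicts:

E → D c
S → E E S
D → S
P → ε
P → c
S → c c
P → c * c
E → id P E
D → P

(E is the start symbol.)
Yes. E → D c / E → id P E on { 'id' }; S → E E S / S → c c on { 'c' }; D → S / D → P on { 'c' }; P → c / P → c '*' c on { 'c' }

FIRST sets of the non-terminals at (or reachable through a nullable prefix from) the front of some alternative:
  FIRST(D) = { 'c', 'id', ε }
  FIRST(E) = { 'c', 'id' }
  FIRST(S) = { 'c', 'id' }
  FIRST(P) = { 'c', ε }

Productions for E:
  E → D c: FIRST = { 'c', 'id' }
  E → id P E: FIRST = { 'id' }
Productions for S:
  S → E E S: FIRST = { 'c', 'id' }
  S → c c: FIRST = { 'c' }
Productions for D:
  D → S: FIRST = { 'c', 'id' }
  D → P: FIRST = { 'c', ε }
Productions for P:
  P → ε: FIRST = { ε }
  P → c: FIRST = { 'c' }
  P → c * c: FIRST = { 'c' }

Conflict for E: E → D c and E → id P E
  Overlap: { 'id' }
Conflict for S: S → E E S and S → c c
  Overlap: { 'c' }
Conflict for D: D → S and D → P
  Overlap: { 'c' }
Conflict for P: P → c and P → c * c
  Overlap: { 'c' }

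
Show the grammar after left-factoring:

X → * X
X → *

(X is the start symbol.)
X → * X'
X' → X
X' → ε

Left-factoring transforms A → αβ₁ | αβ₂ into A → αA' and A' → β₁ | β₂
(α is the longest common prefix among the alternatives). Repeat until
no nonterminal has two alternatives with a common prefix.

Round 1: X has alternatives sharing prefix '*'. Introduce X': X → * X'
  Add: X' → X
  Add: X' → ε

No remaining common prefixes — done.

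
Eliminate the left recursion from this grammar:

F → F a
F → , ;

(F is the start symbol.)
F is directly left-recursive. The standard transformation for
  A → A α₁ | ... | A α_m | β₁ | ... | β_n
is
  A  → β₁ A' | ... | β_n A'
  A' → α₁ A' | ... | α_m A' | ε

F → , ; becomes F → , ; F'
F → F a becomes F' → a F'
Add F' → ε

Resulting grammar:
F → , ; F'
F' → a F'
F' → ε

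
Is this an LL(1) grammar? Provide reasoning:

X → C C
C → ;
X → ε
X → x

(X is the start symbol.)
A grammar is LL(1) if for each non-terminal N with multiple productions, the predict sets of those productions are pairwise disjoint, where PREDICT(N → α) = (FIRST(α) \ {ε}) ∪ (FOLLOW(N) if α ⇒* ε).

Relevant sets:
  FIRST(C) = { ';' }
  FOLLOW(X) = { $ }

For X:
  PREDICT(X → C C) = { ';' }
  PREDICT(X → ε) = { $ }
  PREDICT(X → x) = { 'x' }
C has a single production, so nothing to check there.

All predict sets are disjoint. The grammar IS LL(1).

Answer: Yes, the grammar is LL(1).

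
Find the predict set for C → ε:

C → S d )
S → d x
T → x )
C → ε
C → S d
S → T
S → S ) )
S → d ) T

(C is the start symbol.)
PREDICT(C → ε) = (FIRST(RHS) \ {ε}) ∪ (FOLLOW(C) if ε ∈ FIRST(RHS), i.e. RHS ⇒* ε)
The right-hand side is ε (FIRST(ε) = { ε }), so the predict set is FOLLOW(C) = { $ }
PREDICT(C → ε) = { $ }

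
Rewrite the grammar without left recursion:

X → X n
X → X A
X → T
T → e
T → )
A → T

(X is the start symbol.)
X → T X'
X' → n X'
X' → A X'
X' → ε
T → e
T → )
A → T

X is directly left-recursive. The standard transformation for
  A → A α₁ | ... | A α_m | β₁ | ... | β_n
is
  A  → β₁ A' | ... | β_n A'
  A' → α₁ A' | ... | α_m A' | ε

X → T becomes X → T X'
X → X n becomes X' → n X'
X → X A becomes X' → A X'
Add X' → ε

Productions for other non-terminals are unchanged:
  T → e
  T → )
  A → T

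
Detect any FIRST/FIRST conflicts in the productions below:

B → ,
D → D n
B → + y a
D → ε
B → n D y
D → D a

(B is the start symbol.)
A FIRST/FIRST conflict occurs when two productions N → α and N → β for the same non-terminal have FIRST(α) ∩ FIRST(β) ≠ ∅ (with ε ∈ FIRST of a nullable right-hand side, so two nullable alternatives also conflict).

FIRST sets of the non-terminals at (or reachable through a nullable prefix from) the front of some alternative:
  FIRST(D) = { 'a', 'n', ε }

Productions for B:
  B → ,: FIRST = { ',' }
  B → + y a: FIRST = { '+' }
  B → n D y: FIRST = { 'n' }
Productions for D:
  D → D n: FIRST = { 'a', 'n' }
  D → ε: FIRST = { ε }
  D → D a: FIRST = { 'a', 'n' }

Conflict for D: D → D n and D → D a
  Overlap: { 'a', 'n' }

Answer: Yes. D → D n / D → D a on { 'a', 'n' }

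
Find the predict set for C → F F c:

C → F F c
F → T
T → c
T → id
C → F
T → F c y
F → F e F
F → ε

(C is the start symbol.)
PREDICT(C → F F c) = (FIRST(RHS) \ {ε}) ∪ (FOLLOW(C) if ε ∈ FIRST(RHS), i.e. RHS ⇒* ε)
FIRST(F) = { 'c', 'e', 'id', ε }
FIRST(F F c) = { 'c', 'e', 'id' }
ε ∉ FIRST(F F c), so FOLLOW(C) is not added.
PREDICT(C → F F c) = { 'c', 'e', 'id' }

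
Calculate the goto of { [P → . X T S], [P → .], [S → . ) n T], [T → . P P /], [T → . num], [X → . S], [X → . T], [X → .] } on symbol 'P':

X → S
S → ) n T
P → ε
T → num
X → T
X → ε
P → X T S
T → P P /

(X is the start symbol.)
{ [P → . X T S], [P → .], [S → . ) n T], [T → . P P /], [T → . num], [T → P . P /], [X → . S], [X → . T], [X → .] }

GOTO(I, 'P') = CLOSURE({ [A → αX.β] : [A → α.Xβ] ∈ I, X = 'P' })

Items with dot before 'P', with the dot advanced:
  [T → . P P /] → [T → P . P /]
Closure of the advanced items:
  [T → P . P /] has the dot before P: add [P → .], [P → . X T S]
  [P → . X T S] has the dot before X: add [X → . S], [X → . T], [X → .]
  [X → . S] has the dot before S: add [S → . ) n T]
  [X → . T] has the dot before T: add [T → . num], [T → . P P /]

GOTO = { [P → . X T S], [P → .], [S → . ) n T], [T → . P P /], [T → . num], [T → P . P /], [X → . S], [X → . T], [X → .] }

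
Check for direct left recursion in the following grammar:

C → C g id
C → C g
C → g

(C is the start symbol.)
Yes, C is left-recursive

Direct left recursion occurs when N → N α for some non-terminal N (the right-hand side begins with the left-hand side itself).

C → C g id: LEFT RECURSIVE (starts with C)
C → C g: LEFT RECURSIVE (starts with C)
C → g: starts with g

The grammar has direct left recursion on: C.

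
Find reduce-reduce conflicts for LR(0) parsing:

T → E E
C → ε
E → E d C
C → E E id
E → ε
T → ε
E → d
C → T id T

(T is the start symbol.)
Augment with T' → T and build the canonical LR(0) collection (I0 = CLOSURE({[T' → . T]}), then GOTO on every symbol after a dot until no new states appear). It has 14 states:
  I0: { [E → . E d C], [E → . d], [E → .], [T → . E E], [T → .], [T' → . T] }  — shift, 2 reduces
  I1: { [E → . E d C], [E → . d], [E → .], [E → E . d C], [T → E . E] }  — shift, reduce
  I2: { [T' → T .] }  — accept
  I3: { [E → d .] }  — reduce
  I4: { [E → E . d C], [T → E E .] }  — shift, reduce
  I5: { [C → . E E id], [C → . T id T], [C → .], [E → . E d C], [E → . d], [E → .], [E → E d . C], [E → d .], [T → . E E], [T → .] }  — shift, 4 reduces
  I6: { [E → E d C .] }  — reduce
  I7: { [C → E . E id], [E → . E d C], [E → . d], [E → .], [E → E . d C], [T → E . E] }  — shift, reduce
  I8: { [C → T . id T] }  — shift
  I9: { [C → T id . T], [E → . E d C], [E → . d], [E → .], [T → . E E], [T → .] }  — shift, 2 reduces
  I10: { [C → T id T .] }  — reduce
  I11: { [C → E E . id], [E → E . d C], [T → E E .] }  — shift, reduce
  I12: { [C → . E E id], [C → . T id T], [C → .], [E → . E d C], [E → . d], [E → .], [E → E d . C], [T → . E E], [T → .] }  — shift, 3 reduces
  I13: { [C → E E id .] }  — reduce

I0 contains complete items [E → .], [T → .] — reduce-reduce conflict.
I5 contains complete items [C → .], [E → .], [E → d .], [T → .] — reduce-reduce conflict.
I9 contains complete items [E → .], [T → .] — reduce-reduce conflict.
I12 contains complete items [C → .], [E → .], [T → .] — reduce-reduce conflict.

Answer: Yes — I0: [E → .] vs [T → .]; I5: [C → .] vs [E → .]; I9: [E → .] vs [T → .]; I12: [C → .] vs [E → .]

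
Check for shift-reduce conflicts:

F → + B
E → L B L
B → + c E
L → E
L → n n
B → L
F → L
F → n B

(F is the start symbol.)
Augment with F' → F and build the canonical LR(0) collection (I0 = CLOSURE({[F' → . F]}), then GOTO on every symbol after a dot until no new states appear). It has 18 states:
  I0: { [E → . L B L], [F → . + B], [F → . L], [F → . n B], [F' → . F], [L → . E], [L → . n n] }  — shift
  I1: { [B → . + c E], [B → . L], [E → . L B L], [F → + . B], [L → . E], [L → . n n] }  — shift
  I2: { [L → E .] }  — reduce
  I3: { [F' → F .] }  — accept
  I4: { [B → . + c E], [B → . L], [E → . L B L], [E → L . B L], [F → L .], [L → . E], [L → . n n] }  — shift, reduce
  I5: { [B → . + c E], [B → . L], [E → . L B L], [F → n . B], [L → . E], [L → . n n], [L → n . n] }  — shift
  I6: { [B → + . c E] }  — shift
  I7: { [F → n B .] }  — reduce
  I8: { [B → . + c E], [B → . L], [B → L .], [E → . L B L], [E → L . B L], [L → . E], [L → . n n] }  — shift, reduce
  I9: { [L → n . n], [L → n n .] }  — shift, reduce
  I10: { [L → n n .] }  — reduce
  I11: { [E → . L B L], [E → L B . L], [L → . E], [L → . n n] }  — shift
  I12: { [L → n . n] }  — shift
  I13: { [B → . + c E], [B → . L], [E → . L B L], [E → L . B L], [E → L B L .], [L → . E], [L → . n n] }  — shift, reduce
  I14: { [B → + c . E], [E → . L B L], [L → . E], [L → . n n] }  — shift
  I15: { [B → + c E .], [L → E .] }  — 2 reduces
  I16: { [B → . + c E], [B → . L], [E → . L B L], [E → L . B L], [L → . E], [L → . n n] }  — shift
  I17: { [F → + B .] }  — reduce

I4 contains reduce item [F → L .] and shift items [B → . + c E], [L → . n n] — shift-reduce conflict.
I8 contains reduce item [B → L .] and shift items [B → . + c E], [L → . n n] — shift-reduce conflict.
I9 contains reduce item [L → n n .] and shift item [L → n . n] — shift-reduce conflict.
I13 contains reduce item [E → L B L .] and shift items [B → . + c E], [L → . n n] — shift-reduce conflict.

Answer: Yes — I4: [F → L .] vs [B → . + c E]; I8: [B → L .] vs [B → . + c E]; I9: [L → n n .] vs [L → n . n]; I13: [E → L B L .] vs [B → . + c E]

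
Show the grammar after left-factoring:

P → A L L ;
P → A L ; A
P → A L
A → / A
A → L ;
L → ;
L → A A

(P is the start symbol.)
Left-factoring transforms A → αβ₁ | αβ₂ into A → αA' and A' → β₁ | β₂
(α is the longest common prefix among the alternatives). Repeat until
no nonterminal has two alternatives with a common prefix.

Round 1: P has alternatives sharing prefix 'A L'. Introduce P': P → A L P'
  Add: P' → L ;
  Add: P' → ; A
  Add: P' → ε

No remaining common prefixes — done.

Resulting grammar:
P → A L P'
P' → L ;
P' → ; A
P' → ε
A → / A
A → L ;
L → ;
L → A A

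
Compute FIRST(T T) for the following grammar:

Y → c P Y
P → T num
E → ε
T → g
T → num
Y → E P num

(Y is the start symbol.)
FIRST sets of the non-terminals involved (from the grammar, by fixed-point iteration):
  FIRST(T) = { 'g', 'num' }

To compute FIRST(T T), process the symbols left to right:
Symbol T is a non-terminal. Add FIRST(T) \ {ε} = { 'g', 'num' }
T is not nullable (ε ∉ FIRST(T)), so stop here.
FIRST(T T) = { 'g', 'num' }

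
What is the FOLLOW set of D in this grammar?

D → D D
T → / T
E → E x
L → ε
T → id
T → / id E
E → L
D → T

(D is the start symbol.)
{ $, '/', 'id' }

To compute FOLLOW(D), find every occurrence of D on a right-hand side N → α D β: add FIRST(β) \ {ε}, and if β is empty or nullable also add FOLLOW(N). Iterate to a fixed point.

D is the start symbol, so $ ∈ FOLLOW(D).
In D → D D: D is followed by D, add FIRST(D) \ {ε} = { '/', 'id' }
In D → D D: D is at the end; this adds FOLLOW(D) to itself — nothing new

Taking the union: FOLLOW(D) = { $, '/', 'id' }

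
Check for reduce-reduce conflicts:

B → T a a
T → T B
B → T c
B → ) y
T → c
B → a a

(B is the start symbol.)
Yes — I9: [B → T c .] vs [T → c .]; I10: [B → T a a .] vs [B → a a .]

A reduce-reduce conflict occurs when an LR(0) state has two complete items [A → α .] and [B → β .] — both call for a reduction, and with no lookahead the parser cannot choose between them.

Augment with B' → B and build the canonical LR(0) collection (I0 = CLOSURE({[B' → . B]}), then GOTO on every symbol after a dot until no new states appear). It has 12 states:
  I0: { [B → . ) y], [B → . T a a], [B → . T c], [B → . a a], [B' → . B], [T → . T B], [T → . c] }  — shift
  I1: { [B → ) . y] }  — shift
  I2: { [B' → B .] }  — accept
  I3: { [B → . ) y], [B → . T a a], [B → . T c], [B → . a a], [B → T . a a], [B → T . c], [T → . T B], [T → . c], [T → T . B] }  — shift
  I4: { [B → a . a] }  — shift
  I5: { [T → c .] }  — reduce
  I6: { [B → a a .] }  — reduce
  I7: { [T → T B .] }  — reduce
  I8: { [B → T a . a], [B → a . a] }  — shift
  I9: { [B → T c .], [T → c .] }  — 2 reduces
  I10: { [B → T a a .], [B → a a .] }  — 2 reduces
  I11: { [B → ) y .] }  — reduce

I9 contains complete items [B → T c .], [T → c .] — reduce-reduce conflict.
I10 contains complete items [B → T a a .], [B → a a .] — reduce-reduce conflict.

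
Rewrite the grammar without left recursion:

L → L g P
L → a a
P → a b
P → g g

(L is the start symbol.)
L is directly left-recursive. The standard transformation for
  A → A α₁ | ... | A α_m | β₁ | ... | β_n
is
  A  → β₁ A' | ... | β_n A'
  A' → α₁ A' | ... | α_m A' | ε

L → a a becomes L → a a L'
L → L g P becomes L' → g P L'
Add L' → ε

Productions for other non-terminals are unchanged:
  P → a b
  P → g g

Resulting grammar:
L → a a L'
L' → g P L'
L' → ε
P → a b
P → g g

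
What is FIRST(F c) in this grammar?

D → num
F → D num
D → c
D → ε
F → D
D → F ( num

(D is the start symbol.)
{ '(', 'c', 'num' }

FIRST sets of the non-terminals involved (from the grammar, by fixed-point iteration):
  FIRST(F) = { '(', 'c', 'num', ε }

To compute FIRST(F c), process the symbols left to right:
Symbol F is a non-terminal. Add FIRST(F) \ {ε} = { '(', 'c', 'num' }
F is nullable (ε ∈ FIRST(F)), continue to the next symbol.
Symbol c is a terminal. Add 'c' and stop.
FIRST(F c) = { '(', 'c', 'num' }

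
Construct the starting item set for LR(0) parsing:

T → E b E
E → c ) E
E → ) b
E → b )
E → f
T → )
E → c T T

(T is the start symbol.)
{ [E → . ) b], [E → . b )], [E → . c ) E], [E → . c T T], [E → . f], [T → . )], [T → . E b E], [T' → . T] }

First, augment the grammar with T' → T
I₀ = CLOSURE({ [T' → . T] }):
  [T' → . T] has the dot before T: add [T → . E b E], [T → . )]
  [T → . E b E] has the dot before E: add [E → . c ) E], [E → . ) b], [E → . b )], [E → . f], [E → . c T T]
No further items can be added.

I₀ = { [E → . ) b], [E → . b )], [E → . c ) E], [E → . c T T], [E → . f], [T → . )], [T → . E b E], [T' → . T] }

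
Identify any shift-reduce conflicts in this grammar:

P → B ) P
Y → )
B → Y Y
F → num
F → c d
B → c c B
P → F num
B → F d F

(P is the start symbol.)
No shift-reduce conflicts

Augment with P' → P and build the canonical LR(0) collection (I0 = CLOSURE({[P' → . P]}), then GOTO on every symbol after a dot until no new states appear). It has 19 states:
  I0: { [B → . F d F], [B → . Y Y], [B → . c c B], [F → . c d], [F → . num], [P → . B ) P], [P → . F num], [P' → . P], [Y → . )] }  — shift
  I1: { [Y → ) .] }  — reduce
  I2: { [P → B . ) P] }  — shift
  I3: { [B → F . d F], [P → F . num] }  — shift
  I4: { [P' → P .] }  — accept
  I5: { [B → Y . Y], [Y → . )] }  — shift
  I6: { [B → c . c B], [F → c . d] }  — shift
  I7: { [F → num .] }  — reduce
  I8: { [B → . F d F], [B → . Y Y], [B → . c c B], [B → c c . B], [F → . c d], [F → . num], [Y → . )] }  — shift
  I9: { [F → c d .] }  — reduce
  I10: { [B → c c B .] }  — reduce
  I11: { [B → F . d F] }  — shift
  I12: { [B → F d . F], [F → . c d], [F → . num] }  — shift
  I13: { [B → F d F .] }  — reduce
  I14: { [F → c . d] }  — shift
  I15: { [B → Y Y .] }  — reduce
  I16: { [P → F num .] }  — reduce
  I17: { [B → . F d F], [B → . Y Y], [B → . c c B], [F → . c d], [F → . num], [P → . B ) P], [P → . F num], [P → B ) . P], [Y → . )] }  — shift
  I18: { [P → B ) P .] }  — reduce

No state contains both a complete item and a shift item.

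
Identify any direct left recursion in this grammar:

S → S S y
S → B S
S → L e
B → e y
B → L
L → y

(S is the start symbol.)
Yes, S is left-recursive

S → S S y: LEFT RECURSIVE (starts with S)
S → B S: starts with B
S → L e: starts with L
B → e y: starts with e
B → L: starts with L
L → y: starts with y

The grammar has direct left recursion on: S.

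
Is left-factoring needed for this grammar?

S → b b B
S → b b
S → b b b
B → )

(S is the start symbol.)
Yes, S has productions with common prefix 'b b'

Left-factoring is needed when two productions for the same non-terminal
share a common prefix on the right-hand side.

Productions for S:
  S → b b B
  S → b b
  S → b b b

Found common prefix 'b b' in productions for S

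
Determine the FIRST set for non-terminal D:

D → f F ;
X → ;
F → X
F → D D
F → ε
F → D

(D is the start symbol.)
{ 'f' }

To compute FIRST(D), examine every production with D on the left-hand side, reading each right-hand side left to right until a non-nullable symbol is reached.

From D → f F ;:
  - f is a terminal: add 'f' and stop

Collecting: FIRST(D) = { 'f' }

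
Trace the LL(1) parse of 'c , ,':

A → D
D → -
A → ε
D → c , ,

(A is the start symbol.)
LL(1) parsing maintains a stack (initially the start symbol over $) and the input. At each step: if the stack top is a terminal, match it against the current input token; if it is a non-terminal N, replace it with the RHS of M[N, lookahead] (the unique production whose predict set contains the lookahead).

Stack is shown with the top on the left.

Stack    Input    Action
------------------------
A $      c , , $  output A → D
D $      c , , $  output D → c , ,
c , , $  c , , $  match 'c'
, , $    , , $    match ','
, $      , $      match ','
$        $        accept

The string is accepted.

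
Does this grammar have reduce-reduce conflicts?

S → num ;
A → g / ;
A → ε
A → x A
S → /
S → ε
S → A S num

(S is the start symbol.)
Yes — I0: [A → .] vs [S → .]; I2: [A → .] vs [S → .]

A reduce-reduce conflict occurs when an LR(0) state has two complete items [A → α .] and [B → β .] — both call for a reduction, and with no lookahead the parser cannot choose between them.

Augment with S' → S and build the canonical LR(0) collection (I0 = CLOSURE({[S' → . S]}), then GOTO on every symbol after a dot until no new states appear). It has 13 states:
  I0: { [A → . g / ;], [A → . x A], [A → .], [S → . /], [S → . A S num], [S → . num ;], [S → .], [S' → . S] }  — shift, 2 reduces
  I1: { [S → / .] }  — reduce
  I2: { [A → . g / ;], [A → . x A], [A → .], [S → . /], [S → . A S num], [S → . num ;], [S → .], [S → A . S num] }  — shift, 2 reduces
  I3: { [S' → S .] }  — accept
  I4: { [A → g . / ;] }  — shift
  I5: { [S → num . ;] }  — shift
  I6: { [A → . g / ;], [A → . x A], [A → .], [A → x . A] }  — shift, reduce
  I7: { [A → x A .] }  — reduce
  I8: { [S → num ; .] }  — reduce
  I9: { [A → g / . ;] }  — shift
  I10: { [A → g / ; .] }  — reduce
  I11: { [S → A S . num] }  — shift
  I12: { [S → A S num .] }  — reduce

I0 contains complete items [A → .], [S → .] — reduce-reduce conflict.
I2 contains complete items [A → .], [S → .] — reduce-reduce conflict.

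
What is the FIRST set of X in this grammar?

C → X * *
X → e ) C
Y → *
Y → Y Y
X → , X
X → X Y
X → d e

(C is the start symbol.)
{ ',', 'd', 'e' }

To compute FIRST(X), examine every production with X on the left-hand side, reading each right-hand side left to right until a non-nullable symbol is reached.

From X → e ) C:
  - e is a terminal: add 'e' and stop
From X → , X:
  - ',' is a terminal: add ',' and stop
From X → X Y:
  - X is the symbol being defined: contributes nothing new
    X is not nullable, so stop
From X → d e:
  - d is a terminal: add 'd' and stop

Collecting: FIRST(X) = { ',', 'd', 'e' }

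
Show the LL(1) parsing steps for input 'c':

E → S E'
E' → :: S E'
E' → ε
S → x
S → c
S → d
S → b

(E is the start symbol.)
LL(1) parsing maintains a stack (initially the start symbol over $) and the input. At each step: if the stack top is a terminal, match it against the current input token; if it is a non-terminal N, replace it with the RHS of M[N, lookahead] (the unique production whose predict set contains the lookahead).

Stack is shown with the top on the left.

Stack   Input  Action
---------------------
E $     c $    output E → S E'
S E' $  c $    output S → c
c E' $  c $    match 'c'
E' $    $      output E' → ε
$       $      accept

The string is accepted.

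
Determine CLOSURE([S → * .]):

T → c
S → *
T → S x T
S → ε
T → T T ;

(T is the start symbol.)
To compute CLOSURE, for each item [A → α.Bβ] where B is a non-terminal, add [B → .γ] for all productions B → γ; repeat for the newly added items until nothing changes.

Start with: [S → * .]
The dot is at the end, so nothing is added.

CLOSURE = { [S → * .] }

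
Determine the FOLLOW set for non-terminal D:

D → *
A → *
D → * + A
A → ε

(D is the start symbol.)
{ $ }

To compute FOLLOW(D), find every occurrence of D on a right-hand side N → α D β: add FIRST(β) \ {ε}, and if β is empty or nullable also add FOLLOW(N). Iterate to a fixed point.

D is the start symbol, so $ ∈ FOLLOW(D).
D does not occur on any right-hand side.

Taking the union: FOLLOW(D) = { $ }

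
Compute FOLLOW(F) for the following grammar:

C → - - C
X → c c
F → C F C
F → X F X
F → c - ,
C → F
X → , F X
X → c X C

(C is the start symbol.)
To compute FOLLOW(F), find every occurrence of F on a right-hand side N → α F β: add FIRST(β) \ {ε}, and if β is empty or nullable also add FOLLOW(N). Iterate to a fixed point.

In F → C F C: F is followed by C, add FIRST(C) \ {ε} = { ',', '-', 'c' }
In F → X F X: F is followed by X, add FIRST(X) \ {ε} = { ',', 'c' }
In C → F: F is at the end, add FOLLOW(C)
In X → , F X: F is followed by X, add FIRST(X) \ {ε} = { ',', 'c' }

The FOLLOW sets referred to above (computed the same way, to a fixed point):
  FOLLOW(C) = { $, ',', '-', 'c' }

Taking the union: FOLLOW(F) = { $, ',', '-', 'c' }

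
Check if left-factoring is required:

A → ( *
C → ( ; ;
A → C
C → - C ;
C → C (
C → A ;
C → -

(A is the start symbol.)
Left-factoring is needed when two productions for the same non-terminal
share a common prefix on the right-hand side.

Productions for A:
  A → ( *
  A → C
Productions for C:
  C → ( ; ;
  C → - C ;
  C → C (
  C → A ;
  C → -

Found common prefix '-' in productions for C

Answer: Yes, C has productions with common prefix '-'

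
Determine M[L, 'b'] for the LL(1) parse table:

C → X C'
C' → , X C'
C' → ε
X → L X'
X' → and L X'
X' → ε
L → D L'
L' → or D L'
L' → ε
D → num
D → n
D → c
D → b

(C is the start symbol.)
To find M[L, 'b'], we find productions for L where 'b' is in the predict set (PREDICT(N → α) = (FIRST(α) \ {ε}) ∪ (FOLLOW(N) if α ⇒* ε)).

Relevant sets:
  FIRST(D) = { 'b', 'c', 'n', 'num' }

L → D L': PREDICT = { 'b', 'c', 'n', 'num' }
  'b' is in predict set, so this production goes in M[L, 'b']

M[L, 'b'] = L → D L'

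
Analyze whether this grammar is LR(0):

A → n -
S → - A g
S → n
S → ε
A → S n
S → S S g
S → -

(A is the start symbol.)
Augment with A' → A and build the canonical LR(0) collection (I0 = CLOSURE({[A' → . A]}), then GOTO on every symbol after a dot until no new states appear). It has 12 states:
  I0: { [A → . S n], [A → . n -], [A' → . A], [S → . - A g], [S → . -], [S → . S S g], [S → . n], [S → .] }  — shift, reduce
  I1: { [A → . S n], [A → . n -], [S → - . A g], [S → - .], [S → . - A g], [S → . -], [S → . S S g], [S → . n], [S → .] }  — shift, 2 reduces
  I2: { [A' → A .] }  — accept
  I3: { [A → S . n], [S → . - A g], [S → . -], [S → . S S g], [S → . n], [S → .], [S → S . S g] }  — shift, reduce
  I4: { [A → n . -], [S → n .] }  — shift, reduce
  I5: { [A → n - .] }  — reduce
  I6: { [S → . - A g], [S → . -], [S → . S S g], [S → . n], [S → .], [S → S . S g], [S → S S . g] }  — shift, reduce
  I7: { [A → S n .], [S → n .] }  — 2 reduces
  I8: { [S → S S g .] }  — reduce
  I9: { [S → n .] }  — reduce
  I10: { [S → - A . g] }  — shift
  I11: { [S → - A g .] }  — reduce

Conflict in state I0:
  Shift-reduce conflict between [S → .] and [A → . n -]
So the grammar is NOT LR(0).

Answer: No. Shift-reduce conflict between [S → .] and [A → . n -]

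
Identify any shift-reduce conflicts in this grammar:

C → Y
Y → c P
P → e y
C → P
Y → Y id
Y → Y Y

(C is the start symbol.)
Yes — I3: [C → Y .] vs [Y → Y . id]; I8: [Y → Y Y .] vs [Y → Y . id]

A shift-reduce conflict occurs when an LR(0) state has both:
  - a complete (reduce) item [A → α .] (dot at the end), and
  - a shift item [B → β . c γ] (dot before a terminal).

Augment with C' → C and build the canonical LR(0) collection (I0 = CLOSURE({[C' → . C]}), then GOTO on every symbol after a dot until no new states appear). It has 10 states:
  I0: { [C → . P], [C → . Y], [C' → . C], [P → . e y], [Y → . Y Y], [Y → . Y id], [Y → . c P] }  — shift
  I1: { [C' → C .] }  — accept
  I2: { [C → P .] }  — reduce
  I3: { [C → Y .], [Y → . Y Y], [Y → . Y id], [Y → . c P], [Y → Y . Y], [Y → Y . id] }  — shift, reduce
  I4: { [P → . e y], [Y → c . P] }  — shift
  I5: { [P → e . y] }  — shift
  I6: { [P → e y .] }  — reduce
  I7: { [Y → c P .] }  — reduce
  I8: { [Y → . Y Y], [Y → . Y id], [Y → . c P], [Y → Y . Y], [Y → Y . id], [Y → Y Y .] }  — shift, reduce
  I9: { [Y → Y id .] }  — reduce

I3 contains reduce item [C → Y .] and shift items [Y → Y . id], [Y → . c P] — shift-reduce conflict.
I8 contains reduce item [Y → Y Y .] and shift items [Y → Y . id], [Y → . c P] — shift-reduce conflict.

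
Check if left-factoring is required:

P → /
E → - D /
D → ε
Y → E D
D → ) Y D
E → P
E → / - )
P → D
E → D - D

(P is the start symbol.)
Left-factoring is needed when two productions for the same non-terminal
share a common prefix on the right-hand side.

Productions for P:
  P → /
  P → D
Productions for E:
  E → - D /
  E → P
  E → / - )
  E → D - D
Productions for D:
  D → ε
  D → ) Y D

No common prefixes found.

Answer: No, left-factoring is not needed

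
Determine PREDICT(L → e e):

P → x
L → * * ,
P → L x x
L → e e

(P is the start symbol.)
PREDICT(L → e e) = (FIRST(RHS) \ {ε}) ∪ (FOLLOW(L) if ε ∈ FIRST(RHS), i.e. RHS ⇒* ε)
FIRST(e e) = { 'e' }
ε ∉ FIRST(e e), so FOLLOW(L) is not added.
PREDICT(L → e e) = { 'e' }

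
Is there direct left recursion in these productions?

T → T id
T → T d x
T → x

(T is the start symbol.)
Yes, T is left-recursive

Direct left recursion occurs when N → N α for some non-terminal N (the right-hand side begins with the left-hand side itself).

T → T id: LEFT RECURSIVE (starts with T)
T → T d x: LEFT RECURSIVE (starts with T)
T → x: starts with x

The grammar has direct left recursion on: T.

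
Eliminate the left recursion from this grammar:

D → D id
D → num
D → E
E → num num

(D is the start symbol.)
D is directly left-recursive. The standard transformation for
  A → A α₁ | ... | A α_m | β₁ | ... | β_n
is
  A  → β₁ A' | ... | β_n A'
  A' → α₁ A' | ... | α_m A' | ε

D → num becomes D → num D'
D → E becomes D → E D'
D → D id becomes D' → id D'
Add D' → ε

Productions for other non-terminals are unchanged:
  E → num num

Resulting grammar:
D → num D'
D → E D'
D' → id D'
D' → ε
E → num num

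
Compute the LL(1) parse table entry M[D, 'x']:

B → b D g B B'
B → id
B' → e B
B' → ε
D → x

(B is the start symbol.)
D → x

To find M[D, 'x'], we find productions for D where 'x' is in the predict set (PREDICT(N → α) = (FIRST(α) \ {ε}) ∪ (FOLLOW(N) if α ⇒* ε)).

D → x: PREDICT = { 'x' }
  'x' is in predict set, so this production goes in M[D, 'x']

M[D, 'x'] = D → x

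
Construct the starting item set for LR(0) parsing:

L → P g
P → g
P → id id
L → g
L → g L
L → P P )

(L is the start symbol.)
{ [L → . P P )], [L → . P g], [L → . g L], [L → . g], [L' → . L], [P → . g], [P → . id id] }

First, augment the grammar with L' → L
I₀ = CLOSURE({ [L' → . L] }):
  [L' → . L] has the dot before L: add [L → . P g], [L → . g], [L → . g L], [L → . P P )]
  [L → . P g] has the dot before P: add [P → . g], [P → . id id]
No further items can be added.

I₀ = { [L → . P P )], [L → . P g], [L → . g L], [L → . g], [L' → . L], [P → . g], [P → . id id] }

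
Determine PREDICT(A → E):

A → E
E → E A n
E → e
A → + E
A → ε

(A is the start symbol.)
PREDICT(A → E) = (FIRST(RHS) \ {ε}) ∪ (FOLLOW(A) if ε ∈ FIRST(RHS), i.e. RHS ⇒* ε)
FIRST(E) = { 'e' }
FIRST(E) = { 'e' }
ε ∉ FIRST(E), so FOLLOW(A) is not added.
PREDICT(A → E) = { 'e' }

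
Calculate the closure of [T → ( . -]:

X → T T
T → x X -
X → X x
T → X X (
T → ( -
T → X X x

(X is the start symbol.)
{ [T → ( . -] }

To compute CLOSURE, for each item [A → α.Bβ] where B is a non-terminal, add [B → .γ] for all productions B → γ; repeat for the newly added items until nothing changes.

Start with: [T → ( . -]
The dot precedes the terminal '-', so nothing is added.

CLOSURE = { [T → ( . -] }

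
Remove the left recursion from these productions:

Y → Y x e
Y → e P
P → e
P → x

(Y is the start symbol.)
Y → e P Y'
Y' → x e Y'
Y' → ε
P → e
P → x

Y is directly left-recursive. The standard transformation for
  A → A α₁ | ... | A α_m | β₁ | ... | β_n
is
  A  → β₁ A' | ... | β_n A'
  A' → α₁ A' | ... | α_m A' | ε

Y → e P becomes Y → e P Y'
Y → Y x e becomes Y' → x e Y'
Add Y' → ε

Productions for other non-terminals are unchanged:
  P → e
  P → x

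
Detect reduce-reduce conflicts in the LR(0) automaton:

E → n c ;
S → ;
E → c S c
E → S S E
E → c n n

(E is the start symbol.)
A reduce-reduce conflict occurs when an LR(0) state has two complete items [A → α .] and [B → β .] — both call for a reduction, and with no lookahead the parser cannot choose between them.

Augment with E' → E and build the canonical LR(0) collection (I0 = CLOSURE({[E' → . E]}), then GOTO on every symbol after a dot until no new states appear). It has 14 states:
  I0: { [E → . S S E], [E → . c S c], [E → . c n n], [E → . n c ;], [E' → . E], [S → . ;] }  — shift
  I1: { [S → ; .] }  — reduce
  I2: { [E' → E .] }  — accept
  I3: { [E → S . S E], [S → . ;] }  — shift
  I4: { [E → c . S c], [E → c . n n], [S → . ;] }  — shift
  I5: { [E → n . c ;] }  — shift
  I6: { [E → n c . ;] }  — shift
  I7: { [E → n c ; .] }  — reduce
  I8: { [E → c S . c] }  — shift
  I9: { [E → c n . n] }  — shift
  I10: { [E → c n n .] }  — reduce
  I11: { [E → c S c .] }  — reduce
  I12: { [E → . S S E], [E → . c S c], [E → . c n n], [E → . n c ;], [E → S S . E], [S → . ;] }  — shift
  I13: { [E → S S E .] }  — reduce

No state contains more than one complete item.

Answer: No reduce-reduce conflicts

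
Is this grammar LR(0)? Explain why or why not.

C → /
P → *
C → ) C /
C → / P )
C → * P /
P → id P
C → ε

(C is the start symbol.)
No. Shift-reduce conflict between [C → .] and [C → . ) C /]

A grammar is LR(0) if no state in the canonical LR(0) collection has:
  - both a shift item (dot before a terminal) and a complete item (shift-reduce conflict), or
  - two or more complete items (reduce-reduce conflict; the accept item [C' → C .] counts as a complete item here).

Augment with C' → C and build the canonical LR(0) collection (I0 = CLOSURE({[C' → . C]}), then GOTO on every symbol after a dot until no new states appear). It has 14 states:
  I0: { [C → . ) C /], [C → . * P /], [C → . / P )], [C → . /], [C → .], [C' → . C] }  — shift, reduce
  I1: { [C → ) . C /], [C → . ) C /], [C → . * P /], [C → . / P )], [C → . /], [C → .] }  — shift, reduce
  I2: { [C → * . P /], [P → . *], [P → . id P] }  — shift
  I3: { [C → / . P )], [C → / .], [P → . *], [P → . id P] }  — shift, reduce
  I4: { [C' → C .] }  — accept
  I5: { [P → * .] }  — reduce
  I6: { [C → / P . )] }  — shift
  I7: { [P → . *], [P → . id P], [P → id . P] }  — shift
  I8: { [P → id P .] }  — reduce
  I9: { [C → / P ) .] }  — reduce
  I10: { [C → * P . /] }  — shift
  I11: { [C → * P / .] }  — reduce
  I12: { [C → ) C . /] }  — shift
  I13: { [C → ) C / .] }  — reduce

Conflict in state I0:
  Shift-reduce conflict between [C → .] and [C → . ) C /]
So the grammar is NOT LR(0).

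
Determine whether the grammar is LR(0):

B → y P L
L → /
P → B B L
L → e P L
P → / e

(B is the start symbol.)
Yes, the grammar is LR(0)

A grammar is LR(0) if no state in the canonical LR(0) collection has:
  - both a shift item (dot before a terminal) and a complete item (shift-reduce conflict), or
  - two or more complete items (reduce-reduce conflict; the accept item [B' → B .] counts as a complete item here).

Augment with B' → B and build the canonical LR(0) collection (I0 = CLOSURE({[B' → . B]}), then GOTO on every symbol after a dot until no new states appear). It has 14 states:
  I0: { [B → . y P L], [B' → . B] }  — shift
  I1: { [B' → B .] }  — accept
  I2: { [B → . y P L], [B → y . P L], [P → . / e], [P → . B B L] }  — shift
  I3: { [P → / . e] }  — shift
  I4: { [B → . y P L], [P → B . B L] }  — shift
  I5: { [B → y P . L], [L → . /], [L → . e P L] }  — shift
  I6: { [L → / .] }  — reduce
  I7: { [B → y P L .] }  — reduce
  I8: { [B → . y P L], [L → e . P L], [P → . / e], [P → . B B L] }  — shift
  I9: { [L → . /], [L → . e P L], [L → e P . L] }  — shift
  I10: { [L → e P L .] }  — reduce
  I11: { [L → . /], [L → . e P L], [P → B B . L] }  — shift
  I12: { [P → B B L .] }  — reduce
  I13: { [P → / e .] }  — reduce

Every state is either a pure shift/goto state or contains exactly one complete item and nothing to shift — no conflicts. The grammar is LR(0).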